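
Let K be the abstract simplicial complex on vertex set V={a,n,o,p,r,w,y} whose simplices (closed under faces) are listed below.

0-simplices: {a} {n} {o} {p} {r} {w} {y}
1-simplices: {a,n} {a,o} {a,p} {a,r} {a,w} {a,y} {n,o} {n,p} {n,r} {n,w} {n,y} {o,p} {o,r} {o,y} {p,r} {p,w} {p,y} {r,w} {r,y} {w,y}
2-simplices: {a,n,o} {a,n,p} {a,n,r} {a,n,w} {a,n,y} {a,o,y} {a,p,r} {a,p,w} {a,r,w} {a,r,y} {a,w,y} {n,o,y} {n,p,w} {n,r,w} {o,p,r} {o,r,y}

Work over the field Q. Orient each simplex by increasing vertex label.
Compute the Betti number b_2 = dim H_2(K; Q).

b_2=3

n_0=7 n_1=20 n_2=16  [Q]
∂1: piv[an,ao,ap,ar,aw,ay] rk=6  ker:no,np,nr,nw,ny,op,or,oy,pr,pw,py,rw,ry,wy
∂2: piv[ano,anp,anr,anw,any,aoy,apr,apw,arw,ary,awy,opr,ory] rk=13  ker:noy,npw,nrw
b_2=(16−13)−0=3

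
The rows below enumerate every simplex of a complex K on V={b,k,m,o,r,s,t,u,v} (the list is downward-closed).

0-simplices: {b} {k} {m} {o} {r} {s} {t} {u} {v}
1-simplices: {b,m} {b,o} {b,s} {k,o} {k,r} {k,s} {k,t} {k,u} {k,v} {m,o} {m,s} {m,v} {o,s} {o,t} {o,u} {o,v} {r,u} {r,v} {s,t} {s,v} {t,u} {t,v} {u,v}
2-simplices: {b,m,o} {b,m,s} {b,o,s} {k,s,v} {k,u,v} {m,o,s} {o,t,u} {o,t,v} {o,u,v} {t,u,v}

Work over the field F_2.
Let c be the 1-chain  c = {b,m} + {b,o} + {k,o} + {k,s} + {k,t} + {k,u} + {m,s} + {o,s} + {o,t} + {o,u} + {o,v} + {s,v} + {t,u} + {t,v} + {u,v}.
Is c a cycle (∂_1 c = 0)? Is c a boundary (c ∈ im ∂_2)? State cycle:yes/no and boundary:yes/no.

n_0=9 n_1=23 n_2=10  [Z2]
∂1: piv[bm,bo,bs,ko,kr,kt,ku,kv] rk=8  ker:ks,mo,ms,mv,os,ot,ou,ov,ru,rv,st,sv,tu,tv,uv
∂2: piv[bmo,bms,bos,ksv,kuv,otu,otv,ouv] rk=8  ker:mos,tuv
∂1c = 0
c vs im∂2: residual ≠ 0 ⇒ not boundary

cycle:yes boundary:no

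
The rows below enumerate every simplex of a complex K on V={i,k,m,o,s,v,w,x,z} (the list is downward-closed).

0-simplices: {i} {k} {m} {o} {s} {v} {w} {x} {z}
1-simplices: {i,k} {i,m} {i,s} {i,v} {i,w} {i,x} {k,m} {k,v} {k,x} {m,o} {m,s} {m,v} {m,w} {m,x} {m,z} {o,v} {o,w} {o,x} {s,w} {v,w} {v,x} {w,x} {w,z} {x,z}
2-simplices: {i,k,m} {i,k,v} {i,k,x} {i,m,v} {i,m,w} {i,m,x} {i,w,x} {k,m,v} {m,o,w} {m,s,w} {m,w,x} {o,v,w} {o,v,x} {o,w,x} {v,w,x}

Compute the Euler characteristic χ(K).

n_0=9 n_1=24 n_2=15
χ=+9−24+15=0

χ(K)=0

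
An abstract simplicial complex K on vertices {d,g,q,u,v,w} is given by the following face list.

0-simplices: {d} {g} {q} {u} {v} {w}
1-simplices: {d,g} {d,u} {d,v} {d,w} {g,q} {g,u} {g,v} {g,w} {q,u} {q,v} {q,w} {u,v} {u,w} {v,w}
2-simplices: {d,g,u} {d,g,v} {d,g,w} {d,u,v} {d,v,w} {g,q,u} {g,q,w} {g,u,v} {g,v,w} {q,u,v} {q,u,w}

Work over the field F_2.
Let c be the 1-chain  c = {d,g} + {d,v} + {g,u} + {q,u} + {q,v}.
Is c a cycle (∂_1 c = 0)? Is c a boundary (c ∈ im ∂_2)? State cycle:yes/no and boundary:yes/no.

n_0=6 n_1=14 n_2=11  [Z2]
∂1: piv[dg,du,dv,dw,gq] rk=5  ker:gu,gv,gw,qu,qv,qw,uv,uw,vw
∂2: piv[dgu,dgv,dgw,duv,dvw,gqu,gqw,quv,quw] rk=9  ker:guv,gvw
∂1c = 0
c vs im∂2: reduces to 0 ⇒ boundary

cycle:yes boundary:yes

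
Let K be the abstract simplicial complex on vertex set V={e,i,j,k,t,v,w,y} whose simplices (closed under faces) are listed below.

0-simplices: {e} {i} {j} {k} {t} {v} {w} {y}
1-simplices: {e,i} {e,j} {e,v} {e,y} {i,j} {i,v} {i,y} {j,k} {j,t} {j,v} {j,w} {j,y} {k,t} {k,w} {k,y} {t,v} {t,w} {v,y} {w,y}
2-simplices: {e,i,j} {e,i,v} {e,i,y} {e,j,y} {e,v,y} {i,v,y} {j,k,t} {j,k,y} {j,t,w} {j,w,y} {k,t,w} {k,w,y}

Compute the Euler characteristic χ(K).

χ(K)=1

n_0=8 n_1=19 n_2=12
χ=+8−19+12=1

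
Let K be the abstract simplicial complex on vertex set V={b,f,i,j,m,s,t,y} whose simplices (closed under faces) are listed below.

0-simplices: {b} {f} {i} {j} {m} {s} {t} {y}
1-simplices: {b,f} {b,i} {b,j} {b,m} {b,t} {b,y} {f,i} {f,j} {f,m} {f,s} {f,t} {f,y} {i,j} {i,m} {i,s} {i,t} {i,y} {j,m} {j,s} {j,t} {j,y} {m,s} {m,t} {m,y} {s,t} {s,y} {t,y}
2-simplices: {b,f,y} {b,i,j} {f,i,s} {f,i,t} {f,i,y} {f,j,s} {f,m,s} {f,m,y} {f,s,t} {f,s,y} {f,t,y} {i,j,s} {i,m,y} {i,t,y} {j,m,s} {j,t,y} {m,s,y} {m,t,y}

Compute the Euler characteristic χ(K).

n_0=8 n_1=27 n_2=18
χ=+8−27+18=-1

χ(K)=-1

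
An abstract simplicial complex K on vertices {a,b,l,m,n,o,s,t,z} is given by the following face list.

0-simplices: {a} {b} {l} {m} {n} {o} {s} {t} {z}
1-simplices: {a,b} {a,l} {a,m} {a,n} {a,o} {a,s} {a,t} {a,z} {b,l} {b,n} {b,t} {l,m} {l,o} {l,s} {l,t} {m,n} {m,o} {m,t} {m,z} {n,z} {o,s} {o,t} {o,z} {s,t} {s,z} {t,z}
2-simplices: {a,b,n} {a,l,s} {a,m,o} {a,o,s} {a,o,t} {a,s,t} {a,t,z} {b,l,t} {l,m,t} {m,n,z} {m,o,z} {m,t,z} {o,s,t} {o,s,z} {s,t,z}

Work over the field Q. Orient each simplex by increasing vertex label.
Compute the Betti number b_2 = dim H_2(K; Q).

b_2=1

n_0=9 n_1=26 n_2=15  [Q]
∂1: piv[ab,al,am,an,ao,as,at,az] rk=8  ker:bl,bn,bt,lm,lo,ls,lt,mn,mo,mt,mz,nz,os,ot,oz,st,sz,tz
∂2: piv[abn,als,amo,aos,aot,ast,atz,blt,lmt,mnz,moz,mtz,osz,stz] rk=14  ker:ost
b_2=(15−14)−0=1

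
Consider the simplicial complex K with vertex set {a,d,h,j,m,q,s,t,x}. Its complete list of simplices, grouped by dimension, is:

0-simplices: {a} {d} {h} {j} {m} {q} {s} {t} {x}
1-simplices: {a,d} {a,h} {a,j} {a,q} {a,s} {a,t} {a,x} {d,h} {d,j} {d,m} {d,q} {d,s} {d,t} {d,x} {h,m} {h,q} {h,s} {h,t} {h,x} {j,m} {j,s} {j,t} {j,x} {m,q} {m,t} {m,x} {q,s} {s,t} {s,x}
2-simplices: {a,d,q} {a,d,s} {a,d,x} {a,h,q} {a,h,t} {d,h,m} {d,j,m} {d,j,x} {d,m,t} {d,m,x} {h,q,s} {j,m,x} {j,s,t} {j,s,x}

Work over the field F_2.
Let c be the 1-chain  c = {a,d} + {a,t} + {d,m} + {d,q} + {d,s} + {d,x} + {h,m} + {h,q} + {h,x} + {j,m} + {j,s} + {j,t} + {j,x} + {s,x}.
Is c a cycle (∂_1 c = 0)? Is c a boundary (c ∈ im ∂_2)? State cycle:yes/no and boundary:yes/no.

n_0=9 n_1=29 n_2=14  [Z2]
∂1: piv[ad,ah,aj,aq,as,at,ax,dm] rk=8  ker:dh,dj,dq,ds,dt,dx,hm,hq,hs,ht,hx,jm,js,jt,jx,mq,mt,mx,qs,st,sx
∂2: piv[adq,ads,adx,ahq,aht,dhm,djm,djx,dmt,dmx,hqs,jst,jsx] rk=13  ker:jmx
∂1c = {d} + {h} + {m} + {s}

cycle:no boundary:no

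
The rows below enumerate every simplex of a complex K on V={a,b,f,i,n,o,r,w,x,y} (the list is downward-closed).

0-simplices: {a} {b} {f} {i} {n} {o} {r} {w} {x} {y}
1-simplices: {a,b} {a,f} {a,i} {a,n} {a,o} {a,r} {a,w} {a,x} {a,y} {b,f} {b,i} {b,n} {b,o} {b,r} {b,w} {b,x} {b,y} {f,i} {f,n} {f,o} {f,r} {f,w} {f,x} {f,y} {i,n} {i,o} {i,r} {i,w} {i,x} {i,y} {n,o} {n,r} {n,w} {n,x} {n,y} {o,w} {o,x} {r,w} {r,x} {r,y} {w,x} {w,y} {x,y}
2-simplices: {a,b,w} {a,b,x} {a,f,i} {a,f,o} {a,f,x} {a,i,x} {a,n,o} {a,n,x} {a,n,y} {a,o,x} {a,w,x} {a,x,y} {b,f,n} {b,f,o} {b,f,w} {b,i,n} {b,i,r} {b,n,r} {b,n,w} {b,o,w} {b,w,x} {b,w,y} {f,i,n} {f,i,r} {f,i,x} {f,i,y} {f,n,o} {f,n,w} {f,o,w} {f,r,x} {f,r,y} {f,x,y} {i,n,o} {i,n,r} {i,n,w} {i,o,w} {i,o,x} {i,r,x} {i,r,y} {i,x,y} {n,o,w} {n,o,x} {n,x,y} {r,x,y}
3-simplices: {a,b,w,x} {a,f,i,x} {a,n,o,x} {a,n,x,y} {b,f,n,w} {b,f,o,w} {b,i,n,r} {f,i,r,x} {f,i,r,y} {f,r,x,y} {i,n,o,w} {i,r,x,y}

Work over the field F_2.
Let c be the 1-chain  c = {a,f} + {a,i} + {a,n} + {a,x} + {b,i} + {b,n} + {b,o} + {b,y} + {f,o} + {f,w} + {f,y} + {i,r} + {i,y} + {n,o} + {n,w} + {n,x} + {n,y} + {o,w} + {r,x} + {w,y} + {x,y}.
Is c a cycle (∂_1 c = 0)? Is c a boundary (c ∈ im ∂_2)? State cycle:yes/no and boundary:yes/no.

cycle:yes boundary:yes

n_0=10 n_1=43 n_2=44 n_3=12  [Z2]
∂1: piv[ab,af,ai,an,ao,ar,aw,ax,ay] rk=9  ker:bf,bi,bn,bo,br,bw,bx,by,fi,fn,fo,fr,fw,fx,fy,in,io,ir,iw,ix,iy,no,nr,nw,nx,ny,ow,ox,rw,rx,ry,wx,wy,xy
∂2: piv[abw,abx,afi,afo,afx,aix,ano,anx,any,aox,awx,axy,bfn,bfo,bfw,bin,bir,bnr,bnw,bow,bwy,fin,fir,fiy,fno,frx,fry,fxy,ino,inw] rk=30  ker:bwx,fix,fnw,fow,inr,iow,iox,irx,iry,ixy,now,nox,nxy,rxy
∂3: piv[abwx,afix,anox,anxy,bfnw,bfow,binr,firx,firy,frxy,inow,irxy] rk=12
∂1c = 0
c vs im∂2: reduces to 0 ⇒ boundary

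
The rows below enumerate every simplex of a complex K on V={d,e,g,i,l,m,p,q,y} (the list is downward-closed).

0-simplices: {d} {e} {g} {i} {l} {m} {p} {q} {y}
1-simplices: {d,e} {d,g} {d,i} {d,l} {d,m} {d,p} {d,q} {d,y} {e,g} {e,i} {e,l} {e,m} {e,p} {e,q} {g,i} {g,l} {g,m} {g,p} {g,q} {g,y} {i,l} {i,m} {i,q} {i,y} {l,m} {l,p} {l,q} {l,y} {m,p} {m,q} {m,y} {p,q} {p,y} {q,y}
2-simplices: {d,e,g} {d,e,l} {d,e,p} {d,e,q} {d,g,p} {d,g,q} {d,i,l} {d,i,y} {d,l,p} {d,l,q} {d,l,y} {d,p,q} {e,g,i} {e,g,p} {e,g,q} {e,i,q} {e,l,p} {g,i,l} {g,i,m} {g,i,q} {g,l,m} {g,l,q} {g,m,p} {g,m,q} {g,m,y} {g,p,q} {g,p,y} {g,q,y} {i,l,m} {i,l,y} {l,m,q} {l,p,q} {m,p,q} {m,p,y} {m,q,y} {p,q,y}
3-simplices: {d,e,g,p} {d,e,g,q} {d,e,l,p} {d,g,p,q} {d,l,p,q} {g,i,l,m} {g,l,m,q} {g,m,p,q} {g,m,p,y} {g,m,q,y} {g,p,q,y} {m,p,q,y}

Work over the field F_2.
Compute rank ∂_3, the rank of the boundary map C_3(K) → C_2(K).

rank∂_3=11

n_0=9 n_1=34 n_2=36 n_3=12  [Z2]
∂1: piv[de,dg,di,dl,dm,dp,dq,dy] rk=8  ker:eg,ei,el,em,ep,eq,gi,gl,gm,gp,gq,gy,il,im,iq,iy,lm,lp,lq,ly,mp,mq,my,pq,py,qy
∂2: piv[deg,del,dep,deq,dgp,dgq,dil,diy,dlp,dlq,dly,dpq,egi,eiq,gil,gim,glm,glq,gmp,gmq,gmy,gpy,gqy] rk=23  ker:egp,egq,elp,giq,gpq,ilm,ily,lmq,lpq,mpq,mpy,mqy,pqy
∂3: piv[degp,degq,delp,dgpq,dlpq,gilm,glmq,gmpq,gmpy,gmqy,gpqy] rk=11  ker:mpqy
rk∂_3=11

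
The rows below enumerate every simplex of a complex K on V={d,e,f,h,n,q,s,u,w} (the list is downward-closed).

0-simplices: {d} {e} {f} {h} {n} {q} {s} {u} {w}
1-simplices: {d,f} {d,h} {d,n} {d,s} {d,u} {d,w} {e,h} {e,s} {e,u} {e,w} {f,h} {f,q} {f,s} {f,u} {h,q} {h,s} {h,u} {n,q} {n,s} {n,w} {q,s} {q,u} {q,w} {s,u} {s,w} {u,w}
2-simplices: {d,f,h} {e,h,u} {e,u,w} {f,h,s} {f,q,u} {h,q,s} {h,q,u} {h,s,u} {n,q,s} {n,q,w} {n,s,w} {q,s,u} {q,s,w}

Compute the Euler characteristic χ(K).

n_0=9 n_1=26 n_2=13
χ=+9−26+13=-4

χ(K)=-4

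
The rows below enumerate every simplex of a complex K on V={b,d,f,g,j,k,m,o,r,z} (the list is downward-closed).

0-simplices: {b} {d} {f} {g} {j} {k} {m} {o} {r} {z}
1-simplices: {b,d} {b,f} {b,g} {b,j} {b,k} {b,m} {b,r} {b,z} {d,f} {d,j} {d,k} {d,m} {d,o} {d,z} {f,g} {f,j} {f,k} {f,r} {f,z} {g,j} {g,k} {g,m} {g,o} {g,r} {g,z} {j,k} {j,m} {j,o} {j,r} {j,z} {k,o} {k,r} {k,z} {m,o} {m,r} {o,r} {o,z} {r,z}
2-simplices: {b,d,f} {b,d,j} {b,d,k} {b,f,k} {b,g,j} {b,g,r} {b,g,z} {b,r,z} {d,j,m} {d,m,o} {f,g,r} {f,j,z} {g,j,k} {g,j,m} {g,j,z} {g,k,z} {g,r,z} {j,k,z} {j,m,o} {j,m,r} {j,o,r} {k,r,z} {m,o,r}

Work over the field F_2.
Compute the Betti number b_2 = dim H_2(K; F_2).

b_2=3

n_0=10 n_1=38 n_2=23  [Z2]
∂1: piv[bd,bf,bg,bj,bk,bm,br,bz,do] rk=9  ker:df,dj,dk,dm,dz,fg,fj,fk,fr,fz,gj,gk,gm,go,gr,gz,jk,jm,jo,jr,jz,ko,kr,kz,mo,mr,or,oz,rz
∂2: piv[bdf,bdj,bdk,bfk,bgj,bgr,bgz,brz,djm,dmo,fgr,fjz,gjk,gjm,gjz,gkz,jmo,jmr,jor,krz] rk=20  ker:grz,jkz,mor
b_2=(23−20)−0=3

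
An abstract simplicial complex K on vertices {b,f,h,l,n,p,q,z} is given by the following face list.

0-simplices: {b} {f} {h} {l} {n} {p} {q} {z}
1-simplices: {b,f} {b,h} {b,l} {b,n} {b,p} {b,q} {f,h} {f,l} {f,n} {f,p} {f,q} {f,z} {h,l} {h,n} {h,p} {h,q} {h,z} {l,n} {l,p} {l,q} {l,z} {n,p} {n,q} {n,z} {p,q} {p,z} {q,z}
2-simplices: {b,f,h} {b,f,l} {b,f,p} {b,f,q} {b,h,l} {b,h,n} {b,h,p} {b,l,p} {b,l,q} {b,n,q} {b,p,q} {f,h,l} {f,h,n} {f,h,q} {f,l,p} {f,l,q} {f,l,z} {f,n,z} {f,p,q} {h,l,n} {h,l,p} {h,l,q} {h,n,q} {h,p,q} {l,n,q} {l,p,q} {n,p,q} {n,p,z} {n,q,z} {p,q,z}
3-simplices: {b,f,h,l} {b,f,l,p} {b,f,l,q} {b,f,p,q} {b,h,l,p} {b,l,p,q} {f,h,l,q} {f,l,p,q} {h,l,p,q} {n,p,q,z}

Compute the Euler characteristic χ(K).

χ(K)=1

n_0=8 n_1=27 n_2=30 n_3=10
χ=+8−27+30−10=1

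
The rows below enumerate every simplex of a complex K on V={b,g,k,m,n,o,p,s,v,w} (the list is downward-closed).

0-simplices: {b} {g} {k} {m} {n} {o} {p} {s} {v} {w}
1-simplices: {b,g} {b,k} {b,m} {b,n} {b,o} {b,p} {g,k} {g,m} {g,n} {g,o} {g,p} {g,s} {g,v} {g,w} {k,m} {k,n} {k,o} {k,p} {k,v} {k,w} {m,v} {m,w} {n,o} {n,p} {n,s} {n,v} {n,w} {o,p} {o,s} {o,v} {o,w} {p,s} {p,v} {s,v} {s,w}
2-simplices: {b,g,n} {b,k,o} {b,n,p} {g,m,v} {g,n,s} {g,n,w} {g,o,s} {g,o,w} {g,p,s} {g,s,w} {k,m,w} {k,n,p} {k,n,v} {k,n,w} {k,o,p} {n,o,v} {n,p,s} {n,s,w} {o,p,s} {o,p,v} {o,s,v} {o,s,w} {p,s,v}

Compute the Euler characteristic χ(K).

χ(K)=-2

n_0=10 n_1=35 n_2=23
χ=+10−35+23=-2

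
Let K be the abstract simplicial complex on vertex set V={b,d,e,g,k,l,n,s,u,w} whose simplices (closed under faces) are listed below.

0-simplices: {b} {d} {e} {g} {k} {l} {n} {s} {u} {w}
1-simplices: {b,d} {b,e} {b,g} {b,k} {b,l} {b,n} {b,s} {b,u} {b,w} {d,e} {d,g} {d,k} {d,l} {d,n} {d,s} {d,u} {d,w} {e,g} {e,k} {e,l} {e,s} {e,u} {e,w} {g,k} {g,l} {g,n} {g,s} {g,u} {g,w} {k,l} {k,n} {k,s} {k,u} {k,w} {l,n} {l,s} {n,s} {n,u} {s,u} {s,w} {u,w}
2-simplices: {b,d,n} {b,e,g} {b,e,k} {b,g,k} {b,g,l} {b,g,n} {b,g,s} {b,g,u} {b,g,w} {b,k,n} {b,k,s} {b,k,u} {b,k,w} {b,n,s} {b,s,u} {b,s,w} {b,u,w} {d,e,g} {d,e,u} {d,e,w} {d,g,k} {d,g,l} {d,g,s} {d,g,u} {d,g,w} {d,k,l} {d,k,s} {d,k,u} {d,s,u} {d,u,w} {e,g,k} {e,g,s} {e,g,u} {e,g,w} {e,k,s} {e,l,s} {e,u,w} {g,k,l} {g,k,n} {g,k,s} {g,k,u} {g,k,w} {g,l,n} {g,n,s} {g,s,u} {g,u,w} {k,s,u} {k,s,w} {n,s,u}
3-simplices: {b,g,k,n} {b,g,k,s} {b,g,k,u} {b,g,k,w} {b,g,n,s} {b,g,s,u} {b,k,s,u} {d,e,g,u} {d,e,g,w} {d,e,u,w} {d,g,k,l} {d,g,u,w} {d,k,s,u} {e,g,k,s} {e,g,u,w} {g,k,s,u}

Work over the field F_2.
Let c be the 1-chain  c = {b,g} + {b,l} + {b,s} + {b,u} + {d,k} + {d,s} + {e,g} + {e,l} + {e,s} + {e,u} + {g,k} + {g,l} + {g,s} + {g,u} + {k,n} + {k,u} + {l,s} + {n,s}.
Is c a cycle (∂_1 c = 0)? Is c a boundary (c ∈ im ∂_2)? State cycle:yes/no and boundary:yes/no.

n_0=10 n_1=41 n_2=49 n_3=16  [Z2]
∂1: piv[bd,be,bg,bk,bl,bn,bs,bu,bw] rk=9  ker:de,dg,dk,dl,dn,ds,du,dw,eg,ek,el,es,eu,ew,gk,gl,gn,gs,gu,gw,kl,kn,ks,ku,kw,ln,ls,ns,nu,su,sw,uw
∂2: piv[bdn,beg,bek,bgk,bgl,bgn,bgs,bgu,bgw,bkn,bks,bku,bkw,bns,bsu,bsw,buw,deg,deu,dew,dgk,dgl,dgs,dgu,dgw,dkl,egs,els,gln,nsu] rk=30  ker:dks,dku,dsu,duw,egk,egu,egw,eks,euw,gkl,gkn,gks,gku,gkw,gns,gsu,guw,ksu,ksw
∂3: piv[bgkn,bgks,bgku,bgkw,bgns,bgsu,bksu,degu,degw,deuw,dgkl,dguw,dksu,egks] rk=14  ker:eguw,gksu
∂1c = 0
c vs im∂2: reduces to 0 ⇒ boundary

cycle:yes boundary:yes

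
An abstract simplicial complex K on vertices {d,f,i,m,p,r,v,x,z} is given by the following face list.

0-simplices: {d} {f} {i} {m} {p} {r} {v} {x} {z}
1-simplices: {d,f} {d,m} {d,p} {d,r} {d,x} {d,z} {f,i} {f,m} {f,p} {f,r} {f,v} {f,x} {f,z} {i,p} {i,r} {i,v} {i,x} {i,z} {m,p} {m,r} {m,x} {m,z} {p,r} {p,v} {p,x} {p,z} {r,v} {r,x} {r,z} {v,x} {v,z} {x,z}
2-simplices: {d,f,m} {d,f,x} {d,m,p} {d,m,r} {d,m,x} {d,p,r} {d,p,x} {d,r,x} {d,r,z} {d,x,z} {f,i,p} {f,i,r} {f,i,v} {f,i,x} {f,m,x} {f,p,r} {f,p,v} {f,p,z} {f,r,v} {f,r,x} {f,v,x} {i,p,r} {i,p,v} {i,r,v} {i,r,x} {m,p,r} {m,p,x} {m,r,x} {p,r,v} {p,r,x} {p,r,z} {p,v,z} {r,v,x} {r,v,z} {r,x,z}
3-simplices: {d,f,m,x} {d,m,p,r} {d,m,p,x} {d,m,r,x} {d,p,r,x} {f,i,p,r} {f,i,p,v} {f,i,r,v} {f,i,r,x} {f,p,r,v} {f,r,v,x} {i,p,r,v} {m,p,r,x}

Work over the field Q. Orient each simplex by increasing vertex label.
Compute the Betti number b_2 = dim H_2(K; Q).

b_2=2

n_0=9 n_1=32 n_2=35 n_3=13  [Q]
∂1: piv[df,dm,dp,dr,dx,dz,fi,fv] rk=8  ker:fm,fp,fr,fx,fz,ip,ir,iv,ix,iz,mp,mr,mx,mz,pr,pv,px,pz,rv,rx,rz,vx,vz,xz
∂2: piv[dfm,dfx,dmp,dmr,dmx,dpr,dpx,drx,drz,dxz,fip,fir,fiv,fix,fpr,fpv,fpz,frv,frx,fvx,prz,pvz] rk=22  ker:fmx,ipr,ipv,irv,irx,mpr,mpx,mrx,prv,prx,rvx,rvz,rxz
∂3: piv[dfmx,dmpr,dmpx,dmrx,dprx,fipr,fipv,firv,firx,fprv,frvx] rk=11  ker:iprv,mprx
b_2=(35−22)−11=2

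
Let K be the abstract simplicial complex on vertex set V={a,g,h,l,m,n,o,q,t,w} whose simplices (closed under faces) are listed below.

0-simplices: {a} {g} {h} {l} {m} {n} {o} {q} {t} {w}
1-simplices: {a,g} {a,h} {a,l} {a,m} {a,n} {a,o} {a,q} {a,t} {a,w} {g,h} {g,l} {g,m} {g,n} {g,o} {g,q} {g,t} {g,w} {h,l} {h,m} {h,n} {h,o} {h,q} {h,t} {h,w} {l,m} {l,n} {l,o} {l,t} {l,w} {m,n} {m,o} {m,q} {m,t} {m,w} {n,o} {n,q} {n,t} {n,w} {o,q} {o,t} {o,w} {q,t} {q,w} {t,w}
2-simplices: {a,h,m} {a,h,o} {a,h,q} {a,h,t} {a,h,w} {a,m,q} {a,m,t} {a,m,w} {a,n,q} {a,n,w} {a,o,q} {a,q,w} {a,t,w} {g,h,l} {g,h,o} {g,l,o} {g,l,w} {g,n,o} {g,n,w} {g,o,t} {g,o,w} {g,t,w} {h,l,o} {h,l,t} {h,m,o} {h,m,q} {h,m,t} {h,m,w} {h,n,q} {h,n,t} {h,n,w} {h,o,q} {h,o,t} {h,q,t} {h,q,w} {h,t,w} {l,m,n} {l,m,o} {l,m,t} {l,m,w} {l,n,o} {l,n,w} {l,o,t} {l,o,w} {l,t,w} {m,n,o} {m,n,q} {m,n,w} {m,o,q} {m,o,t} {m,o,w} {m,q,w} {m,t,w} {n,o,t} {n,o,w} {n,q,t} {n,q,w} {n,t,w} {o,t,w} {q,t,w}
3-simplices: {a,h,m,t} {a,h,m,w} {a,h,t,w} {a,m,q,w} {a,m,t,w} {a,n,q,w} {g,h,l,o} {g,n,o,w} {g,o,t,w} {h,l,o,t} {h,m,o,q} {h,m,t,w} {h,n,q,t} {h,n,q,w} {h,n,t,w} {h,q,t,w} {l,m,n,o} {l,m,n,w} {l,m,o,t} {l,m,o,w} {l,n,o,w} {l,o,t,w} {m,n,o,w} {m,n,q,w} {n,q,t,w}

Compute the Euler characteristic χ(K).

n_0=10 n_1=44 n_2=60 n_3=25
χ=+10−44+60−25=1

χ(K)=1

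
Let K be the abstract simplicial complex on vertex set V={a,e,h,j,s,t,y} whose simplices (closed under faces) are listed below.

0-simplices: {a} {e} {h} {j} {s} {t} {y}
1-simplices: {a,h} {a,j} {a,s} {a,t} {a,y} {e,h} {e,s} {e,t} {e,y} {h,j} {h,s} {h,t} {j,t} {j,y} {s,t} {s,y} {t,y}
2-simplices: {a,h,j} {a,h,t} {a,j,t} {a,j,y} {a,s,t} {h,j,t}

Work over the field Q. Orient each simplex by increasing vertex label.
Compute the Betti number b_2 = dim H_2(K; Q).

b_2=1

n_0=7 n_1=17 n_2=6  [Q]
∂1: piv[ah,aj,as,at,ay,eh] rk=6  ker:es,et,ey,hj,hs,ht,jt,jy,st,sy,ty
∂2: piv[ahj,aht,ajt,ajy,ast] rk=5  ker:hjt
b_2=(6−5)−0=1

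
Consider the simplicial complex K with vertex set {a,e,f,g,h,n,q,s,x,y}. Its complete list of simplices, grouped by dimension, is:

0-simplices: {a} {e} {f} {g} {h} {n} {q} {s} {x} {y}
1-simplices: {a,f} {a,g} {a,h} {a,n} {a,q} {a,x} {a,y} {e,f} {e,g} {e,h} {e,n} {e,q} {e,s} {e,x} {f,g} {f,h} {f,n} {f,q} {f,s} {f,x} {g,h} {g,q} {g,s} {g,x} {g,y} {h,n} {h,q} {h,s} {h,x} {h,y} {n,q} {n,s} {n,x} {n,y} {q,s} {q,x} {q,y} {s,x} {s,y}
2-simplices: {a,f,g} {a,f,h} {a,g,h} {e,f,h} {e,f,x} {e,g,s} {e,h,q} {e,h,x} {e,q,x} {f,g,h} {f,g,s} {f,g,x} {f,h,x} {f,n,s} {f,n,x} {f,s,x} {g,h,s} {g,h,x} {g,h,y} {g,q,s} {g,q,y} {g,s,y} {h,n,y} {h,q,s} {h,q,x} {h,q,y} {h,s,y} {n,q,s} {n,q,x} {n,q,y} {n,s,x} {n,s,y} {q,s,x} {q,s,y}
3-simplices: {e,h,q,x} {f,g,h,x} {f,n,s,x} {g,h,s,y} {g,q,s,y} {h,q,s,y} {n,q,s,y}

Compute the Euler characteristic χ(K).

n_0=10 n_1=39 n_2=34 n_3=7
χ=+10−39+34−7=-2

χ(K)=-2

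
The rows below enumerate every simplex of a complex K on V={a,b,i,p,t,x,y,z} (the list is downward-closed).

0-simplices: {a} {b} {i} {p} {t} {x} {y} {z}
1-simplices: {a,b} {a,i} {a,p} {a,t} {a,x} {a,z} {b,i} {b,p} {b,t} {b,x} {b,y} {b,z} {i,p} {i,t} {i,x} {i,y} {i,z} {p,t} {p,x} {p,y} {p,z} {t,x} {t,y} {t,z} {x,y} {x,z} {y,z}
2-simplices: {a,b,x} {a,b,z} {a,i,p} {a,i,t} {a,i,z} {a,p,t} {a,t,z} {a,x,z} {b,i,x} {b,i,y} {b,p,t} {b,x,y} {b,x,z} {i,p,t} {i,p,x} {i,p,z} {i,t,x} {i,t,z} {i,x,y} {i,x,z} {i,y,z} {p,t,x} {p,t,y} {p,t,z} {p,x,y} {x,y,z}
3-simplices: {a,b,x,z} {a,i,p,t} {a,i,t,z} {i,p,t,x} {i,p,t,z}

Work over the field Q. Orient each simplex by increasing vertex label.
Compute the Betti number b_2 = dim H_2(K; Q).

n_0=8 n_1=27 n_2=26 n_3=5  [Q]
∂1: piv[ab,ai,ap,at,ax,az,by] rk=7  ker:bi,bp,bt,bx,bz,ip,it,ix,iy,iz,pt,px,py,pz,tx,ty,tz,xy,xz,yz
∂2: piv[abx,abz,aip,ait,aiz,apt,atz,axz,bix,biy,bpt,bxy,ipx,ipz,itx,ixz,iyz,pty,pxy] rk=19  ker:bxz,ipt,itz,ixy,ptx,ptz,xyz
∂3: piv[abxz,aipt,aitz,iptx,iptz] rk=5
b_2=(26−19)−5=2

b_2=2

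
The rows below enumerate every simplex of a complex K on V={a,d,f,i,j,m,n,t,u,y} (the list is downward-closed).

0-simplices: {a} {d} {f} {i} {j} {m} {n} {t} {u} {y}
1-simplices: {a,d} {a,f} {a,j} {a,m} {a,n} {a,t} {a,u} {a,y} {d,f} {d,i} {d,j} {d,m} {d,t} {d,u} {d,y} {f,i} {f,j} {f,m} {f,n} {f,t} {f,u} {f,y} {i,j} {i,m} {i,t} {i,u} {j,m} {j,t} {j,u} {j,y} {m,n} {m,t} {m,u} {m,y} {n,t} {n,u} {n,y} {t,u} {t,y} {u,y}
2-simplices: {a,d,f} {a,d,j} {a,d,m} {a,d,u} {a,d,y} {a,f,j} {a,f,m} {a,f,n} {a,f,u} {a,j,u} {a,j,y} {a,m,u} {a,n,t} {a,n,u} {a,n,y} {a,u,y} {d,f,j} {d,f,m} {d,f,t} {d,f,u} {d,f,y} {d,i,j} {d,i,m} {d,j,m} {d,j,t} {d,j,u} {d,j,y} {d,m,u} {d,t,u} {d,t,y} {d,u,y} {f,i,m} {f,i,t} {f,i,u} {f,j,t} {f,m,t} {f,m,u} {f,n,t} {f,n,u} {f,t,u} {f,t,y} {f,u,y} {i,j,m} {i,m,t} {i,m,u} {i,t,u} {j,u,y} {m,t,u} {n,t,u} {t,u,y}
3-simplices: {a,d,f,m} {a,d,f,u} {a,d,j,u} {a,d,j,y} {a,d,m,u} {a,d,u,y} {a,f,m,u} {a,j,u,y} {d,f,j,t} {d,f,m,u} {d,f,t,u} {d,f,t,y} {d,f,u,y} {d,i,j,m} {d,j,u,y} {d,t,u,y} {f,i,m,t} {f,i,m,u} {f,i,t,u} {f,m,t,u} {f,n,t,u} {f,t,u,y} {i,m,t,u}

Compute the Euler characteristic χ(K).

χ(K)=-3

n_0=10 n_1=40 n_2=50 n_3=23
χ=+10−40+50−23=-3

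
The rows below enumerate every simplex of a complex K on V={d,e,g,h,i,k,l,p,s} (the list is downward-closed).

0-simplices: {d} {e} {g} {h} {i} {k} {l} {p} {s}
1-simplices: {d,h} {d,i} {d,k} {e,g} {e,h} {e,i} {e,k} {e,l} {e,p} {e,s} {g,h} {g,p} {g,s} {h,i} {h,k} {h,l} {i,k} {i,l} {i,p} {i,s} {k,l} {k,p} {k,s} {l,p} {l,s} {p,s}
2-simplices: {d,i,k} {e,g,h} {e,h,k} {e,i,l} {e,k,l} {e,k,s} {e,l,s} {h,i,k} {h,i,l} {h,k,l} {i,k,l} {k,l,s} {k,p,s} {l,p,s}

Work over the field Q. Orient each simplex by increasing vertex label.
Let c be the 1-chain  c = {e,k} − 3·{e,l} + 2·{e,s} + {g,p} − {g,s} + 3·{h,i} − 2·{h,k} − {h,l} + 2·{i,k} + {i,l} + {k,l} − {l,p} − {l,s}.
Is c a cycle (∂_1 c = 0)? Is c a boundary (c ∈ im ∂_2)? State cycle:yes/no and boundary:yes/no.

cycle:yes boundary:no

n_0=9 n_1=26 n_2=14  [Q]
∂1: piv[dh,di,dk,eg,eh,el,ep,es] rk=8  ker:ei,ek,gh,gp,gs,hi,hk,hl,ik,il,ip,is,kl,kp,ks,lp,ls,ps
∂2: piv[dik,egh,ehk,eil,ekl,eks,els,hik,hil,hkl,kps,lps] rk=12  ker:ikl,kls
∂1c = 0
c vs im∂2: residual ≠ 0 ⇒ not boundary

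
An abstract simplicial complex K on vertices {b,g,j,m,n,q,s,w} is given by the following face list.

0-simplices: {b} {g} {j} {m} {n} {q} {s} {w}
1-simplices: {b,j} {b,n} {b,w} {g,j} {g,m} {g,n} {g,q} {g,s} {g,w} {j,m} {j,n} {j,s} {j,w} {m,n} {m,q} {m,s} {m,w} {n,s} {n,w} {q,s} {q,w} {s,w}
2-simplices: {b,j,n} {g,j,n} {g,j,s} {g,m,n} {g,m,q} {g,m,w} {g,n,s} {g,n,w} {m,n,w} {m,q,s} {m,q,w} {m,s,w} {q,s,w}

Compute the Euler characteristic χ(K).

χ(K)=-1

n_0=8 n_1=22 n_2=13
χ=+8−22+13=-1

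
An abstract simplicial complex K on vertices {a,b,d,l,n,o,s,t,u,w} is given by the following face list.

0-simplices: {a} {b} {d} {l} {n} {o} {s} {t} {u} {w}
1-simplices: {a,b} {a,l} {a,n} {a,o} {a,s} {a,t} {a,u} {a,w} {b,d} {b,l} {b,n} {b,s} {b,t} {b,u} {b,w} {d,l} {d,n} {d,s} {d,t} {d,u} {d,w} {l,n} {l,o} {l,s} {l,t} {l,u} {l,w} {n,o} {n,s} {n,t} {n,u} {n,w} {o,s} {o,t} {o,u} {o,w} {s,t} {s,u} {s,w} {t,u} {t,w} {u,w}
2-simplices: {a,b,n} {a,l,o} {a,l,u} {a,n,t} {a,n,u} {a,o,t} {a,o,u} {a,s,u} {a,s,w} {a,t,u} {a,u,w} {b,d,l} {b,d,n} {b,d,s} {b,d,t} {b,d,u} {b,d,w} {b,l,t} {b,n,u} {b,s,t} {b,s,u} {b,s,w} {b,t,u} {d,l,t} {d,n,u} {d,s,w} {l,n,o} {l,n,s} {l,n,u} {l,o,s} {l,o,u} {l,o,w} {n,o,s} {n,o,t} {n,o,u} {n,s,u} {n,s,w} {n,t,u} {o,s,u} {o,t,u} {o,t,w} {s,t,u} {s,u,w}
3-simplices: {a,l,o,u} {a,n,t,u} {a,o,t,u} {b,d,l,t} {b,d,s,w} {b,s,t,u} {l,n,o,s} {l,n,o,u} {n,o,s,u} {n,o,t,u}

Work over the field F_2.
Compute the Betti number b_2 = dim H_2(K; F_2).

n_0=10 n_1=42 n_2=43 n_3=10  [Z2]
∂1: piv[ab,al,an,ao,as,at,au,aw,bd] rk=9  ker:bl,bn,bs,bt,bu,bw,dl,dn,ds,dt,du,dw,ln,lo,ls,lt,lu,lw,no,ns,nt,nu,nw,os,ot,ou,ow,st,su,sw,tu,tw,uw
∂2: piv[abn,alo,alu,ant,anu,aot,aou,asu,asw,atu,auw,bdl,bdn,bds,bdt,bdu,bdw,blt,bnu,bst,bsu,bsw,btu,lno,lns,lnu,los,low,nsu,nsw,otw] rk=31  ker:dlt,dnu,dsw,lou,nos,not,nou,ntu,osu,otu,stu,suw
∂3: piv[alou,antu,aotu,bdlt,bdsw,bstu,lnos,lnou,nosu,notu] rk=10
b_2=(43−31)−10=2

b_2=2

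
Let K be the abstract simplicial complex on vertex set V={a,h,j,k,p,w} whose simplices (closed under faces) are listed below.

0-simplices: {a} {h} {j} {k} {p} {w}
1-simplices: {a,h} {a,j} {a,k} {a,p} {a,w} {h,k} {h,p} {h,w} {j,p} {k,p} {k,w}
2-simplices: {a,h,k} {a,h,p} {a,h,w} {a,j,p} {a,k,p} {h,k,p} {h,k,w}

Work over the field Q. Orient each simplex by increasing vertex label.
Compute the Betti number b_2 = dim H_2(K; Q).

n_0=6 n_1=11 n_2=7  [Q]
∂1: piv[ah,aj,ak,ap,aw] rk=5  ker:hk,hp,hw,jp,kp,kw
∂2: piv[ahk,ahp,ahw,ajp,akp,hkw] rk=6  ker:hkp
b_2=(7−6)−0=1

b_2=1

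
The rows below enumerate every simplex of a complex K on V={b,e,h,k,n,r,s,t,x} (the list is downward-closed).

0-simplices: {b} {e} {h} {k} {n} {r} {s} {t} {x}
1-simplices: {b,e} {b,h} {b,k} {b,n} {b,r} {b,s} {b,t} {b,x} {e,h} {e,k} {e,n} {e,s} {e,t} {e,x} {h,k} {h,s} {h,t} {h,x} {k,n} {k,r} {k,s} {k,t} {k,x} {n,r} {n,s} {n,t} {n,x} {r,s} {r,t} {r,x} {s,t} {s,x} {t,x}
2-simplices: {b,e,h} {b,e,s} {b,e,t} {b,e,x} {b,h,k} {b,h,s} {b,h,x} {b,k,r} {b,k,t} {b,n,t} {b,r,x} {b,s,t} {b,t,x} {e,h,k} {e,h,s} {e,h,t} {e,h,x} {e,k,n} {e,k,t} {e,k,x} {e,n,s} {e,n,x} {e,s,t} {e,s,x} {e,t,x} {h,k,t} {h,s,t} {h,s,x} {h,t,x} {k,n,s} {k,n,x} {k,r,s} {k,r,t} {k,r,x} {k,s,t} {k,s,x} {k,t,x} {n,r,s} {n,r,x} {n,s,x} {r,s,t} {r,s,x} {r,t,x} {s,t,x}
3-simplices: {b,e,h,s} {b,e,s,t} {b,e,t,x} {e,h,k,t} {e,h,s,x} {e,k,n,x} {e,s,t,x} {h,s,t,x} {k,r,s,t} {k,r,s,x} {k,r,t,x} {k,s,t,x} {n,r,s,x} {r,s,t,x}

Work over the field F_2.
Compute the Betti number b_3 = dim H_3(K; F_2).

b_3=1

n_0=9 n_1=33 n_2=44 n_3=14  [Z2]
∂1: piv[be,bh,bk,bn,br,bs,bt,bx] rk=8  ker:eh,ek,en,es,et,ex,hk,hs,ht,hx,kn,kr,ks,kt,kx,nr,ns,nt,nx,rs,rt,rx,st,sx,tx
∂2: piv[beh,bes,bet,bex,bhk,bhs,bhx,bkr,bkt,bnt,brx,bst,btx,ehk,eht,ekn,ekx,ens,enx,esx,kns,krs,krt,nrs] rk=24  ker:ehs,ehx,ekt,est,etx,hkt,hst,hsx,htx,knx,krx,kst,ksx,ktx,nrx,nsx,rst,rsx,rtx,stx
∂3: piv[behs,best,betx,ehkt,ehsx,eknx,estx,hstx,krst,krsx,krtx,kstx,nrsx] rk=13  ker:rstx
b_3=(14−13)−0=1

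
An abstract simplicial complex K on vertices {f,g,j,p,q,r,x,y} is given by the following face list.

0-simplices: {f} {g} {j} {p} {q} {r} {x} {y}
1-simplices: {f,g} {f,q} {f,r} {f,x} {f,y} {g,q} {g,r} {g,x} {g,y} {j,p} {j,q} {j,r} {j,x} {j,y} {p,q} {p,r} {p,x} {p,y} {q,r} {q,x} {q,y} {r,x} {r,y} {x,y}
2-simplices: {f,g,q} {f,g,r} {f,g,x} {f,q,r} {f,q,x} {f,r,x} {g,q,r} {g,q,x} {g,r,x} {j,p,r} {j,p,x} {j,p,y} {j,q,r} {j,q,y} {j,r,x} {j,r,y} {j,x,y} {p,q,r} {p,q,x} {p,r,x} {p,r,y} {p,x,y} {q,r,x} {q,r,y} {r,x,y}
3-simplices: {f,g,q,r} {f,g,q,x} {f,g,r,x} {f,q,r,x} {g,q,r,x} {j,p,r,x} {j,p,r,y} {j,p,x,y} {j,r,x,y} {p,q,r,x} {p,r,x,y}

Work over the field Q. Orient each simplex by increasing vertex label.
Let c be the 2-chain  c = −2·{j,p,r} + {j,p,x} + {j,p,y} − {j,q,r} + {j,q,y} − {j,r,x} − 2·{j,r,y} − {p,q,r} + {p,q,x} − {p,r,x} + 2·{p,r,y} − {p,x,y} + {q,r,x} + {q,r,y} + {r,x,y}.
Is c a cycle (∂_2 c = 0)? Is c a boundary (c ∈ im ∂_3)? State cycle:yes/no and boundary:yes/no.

n_0=8 n_1=24 n_2=25 n_3=11  [Q]
∂1: piv[fg,fq,fr,fx,fy,jp,jq] rk=7  ker:gq,gr,gx,gy,jr,jx,jy,pq,pr,px,py,qr,qx,qy,rx,ry,xy
∂2: piv[fgq,fgr,fgx,fqr,fqx,frx,jpr,jpx,jpy,jqr,jqy,jrx,jry,jxy,pqr] rk=15  ker:gqr,gqx,grx,pqx,prx,pry,pxy,qrx,qry,rxy
∂3: piv[fgqr,fgqx,fgrx,fqrx,jprx,jpry,jpxy,jrxy,pqrx] rk=9  ker:gqrx,prxy
∂2c = 0
c vs im∂3: residual ≠ 0 ⇒ not boundary

cycle:yes boundary:no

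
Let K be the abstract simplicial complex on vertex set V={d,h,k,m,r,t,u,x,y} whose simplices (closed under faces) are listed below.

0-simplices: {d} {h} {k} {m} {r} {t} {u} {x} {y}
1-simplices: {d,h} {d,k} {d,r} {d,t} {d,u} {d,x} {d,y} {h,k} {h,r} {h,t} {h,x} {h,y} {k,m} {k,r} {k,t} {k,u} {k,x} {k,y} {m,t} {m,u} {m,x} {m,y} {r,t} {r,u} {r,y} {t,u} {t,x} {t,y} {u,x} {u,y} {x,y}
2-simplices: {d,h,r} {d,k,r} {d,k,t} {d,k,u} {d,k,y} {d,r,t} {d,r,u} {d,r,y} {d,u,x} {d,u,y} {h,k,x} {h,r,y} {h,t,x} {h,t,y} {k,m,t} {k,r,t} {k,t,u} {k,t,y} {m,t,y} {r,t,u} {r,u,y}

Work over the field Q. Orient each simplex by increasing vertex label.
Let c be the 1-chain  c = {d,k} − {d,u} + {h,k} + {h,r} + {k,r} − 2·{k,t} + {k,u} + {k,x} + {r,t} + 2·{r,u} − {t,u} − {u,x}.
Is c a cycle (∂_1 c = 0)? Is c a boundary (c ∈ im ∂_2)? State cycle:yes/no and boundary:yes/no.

n_0=9 n_1=31 n_2=21  [Q]
∂1: piv[dh,dk,dr,dt,du,dx,dy,km] rk=8  ker:hk,hr,ht,hx,hy,kr,kt,ku,kx,ky,mt,mu,mx,my,rt,ru,ry,tu,tx,ty,ux,uy,xy
∂2: piv[dhr,dkr,dkt,dku,dky,drt,dru,dry,dux,duy,hkx,hry,htx,hty,kmt,ktu,kty,mty] rk=18  ker:krt,rtu,ruy
∂1c = −2·{h} + {k} − {r} + 2·{u}

cycle:no boundary:no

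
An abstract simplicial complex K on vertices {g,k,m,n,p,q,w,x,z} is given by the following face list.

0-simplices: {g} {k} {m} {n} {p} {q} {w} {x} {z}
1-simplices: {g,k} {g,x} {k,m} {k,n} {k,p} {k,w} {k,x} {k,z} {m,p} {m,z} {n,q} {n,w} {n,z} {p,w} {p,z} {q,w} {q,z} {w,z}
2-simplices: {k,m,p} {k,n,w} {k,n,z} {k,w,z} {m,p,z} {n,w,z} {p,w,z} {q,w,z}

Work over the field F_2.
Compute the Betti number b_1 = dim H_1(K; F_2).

n_0=9 n_1=18 n_2=8  [Z2]
∂1: piv[gk,gx,km,kn,kp,kw,kz,nq] rk=8  ker:kx,mp,mz,nw,nz,pw,pz,qw,qz,wz
∂2: piv[kmp,knw,knz,kwz,mpz,pwz,qwz] rk=7  ker:nwz
b_1=(18−8)−7=3

b_1=3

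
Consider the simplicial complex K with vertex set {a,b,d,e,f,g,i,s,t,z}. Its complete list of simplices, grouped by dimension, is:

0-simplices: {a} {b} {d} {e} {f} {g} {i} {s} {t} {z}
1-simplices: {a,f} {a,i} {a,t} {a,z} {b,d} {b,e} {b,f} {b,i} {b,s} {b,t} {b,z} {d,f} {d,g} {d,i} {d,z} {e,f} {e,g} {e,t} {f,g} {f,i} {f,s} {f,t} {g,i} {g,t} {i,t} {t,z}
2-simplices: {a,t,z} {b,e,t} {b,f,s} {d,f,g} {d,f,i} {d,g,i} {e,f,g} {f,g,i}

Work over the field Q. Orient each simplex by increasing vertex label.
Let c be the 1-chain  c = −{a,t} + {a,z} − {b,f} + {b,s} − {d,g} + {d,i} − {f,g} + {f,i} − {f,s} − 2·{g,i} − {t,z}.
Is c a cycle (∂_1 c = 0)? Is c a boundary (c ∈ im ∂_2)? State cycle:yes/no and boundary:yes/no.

n_0=10 n_1=26 n_2=8  [Q]
∂1: piv[af,ai,at,az,bd,be,bf,bs,dg] rk=9  ker:bi,bt,bz,df,di,dz,ef,eg,et,fg,fi,fs,ft,gi,gt,it,tz
∂2: piv[atz,bet,bfs,dfg,dfi,dgi,efg] rk=7  ker:fgi
∂1c = 0
c vs im∂2: reduces to 0 ⇒ boundary

cycle:yes boundary:yes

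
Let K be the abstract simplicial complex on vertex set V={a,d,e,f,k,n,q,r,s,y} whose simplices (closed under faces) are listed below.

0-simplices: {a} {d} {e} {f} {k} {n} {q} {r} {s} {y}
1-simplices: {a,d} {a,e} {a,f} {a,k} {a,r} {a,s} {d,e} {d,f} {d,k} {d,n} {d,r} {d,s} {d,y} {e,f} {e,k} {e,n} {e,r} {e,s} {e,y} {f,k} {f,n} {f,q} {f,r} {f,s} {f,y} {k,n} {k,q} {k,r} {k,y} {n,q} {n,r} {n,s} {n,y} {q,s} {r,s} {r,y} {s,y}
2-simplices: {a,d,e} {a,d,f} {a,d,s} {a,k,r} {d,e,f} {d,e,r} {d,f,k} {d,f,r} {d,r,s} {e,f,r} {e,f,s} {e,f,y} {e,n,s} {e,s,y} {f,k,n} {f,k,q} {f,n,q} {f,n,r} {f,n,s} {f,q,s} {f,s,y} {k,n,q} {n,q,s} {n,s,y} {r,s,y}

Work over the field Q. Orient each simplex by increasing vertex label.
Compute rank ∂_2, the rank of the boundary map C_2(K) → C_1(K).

n_0=10 n_1=37 n_2=25  [Q]
∂1: piv[ad,ae,af,ak,ar,as,dn,dy,fq] rk=9  ker:de,df,dk,dr,ds,ef,ek,en,er,es,ey,fk,fn,fr,fs,fy,kn,kq,kr,ky,nq,nr,ns,ny,qs,rs,ry,sy
∂2: piv[ade,adf,ads,akr,def,der,dfk,dfr,drs,efs,efy,ens,esy,fkn,fkq,fnq,fnr,fns,fqs,nsy,rsy] rk=21  ker:efr,fsy,knq,nqs
rk∂_2=21

rank∂_2=21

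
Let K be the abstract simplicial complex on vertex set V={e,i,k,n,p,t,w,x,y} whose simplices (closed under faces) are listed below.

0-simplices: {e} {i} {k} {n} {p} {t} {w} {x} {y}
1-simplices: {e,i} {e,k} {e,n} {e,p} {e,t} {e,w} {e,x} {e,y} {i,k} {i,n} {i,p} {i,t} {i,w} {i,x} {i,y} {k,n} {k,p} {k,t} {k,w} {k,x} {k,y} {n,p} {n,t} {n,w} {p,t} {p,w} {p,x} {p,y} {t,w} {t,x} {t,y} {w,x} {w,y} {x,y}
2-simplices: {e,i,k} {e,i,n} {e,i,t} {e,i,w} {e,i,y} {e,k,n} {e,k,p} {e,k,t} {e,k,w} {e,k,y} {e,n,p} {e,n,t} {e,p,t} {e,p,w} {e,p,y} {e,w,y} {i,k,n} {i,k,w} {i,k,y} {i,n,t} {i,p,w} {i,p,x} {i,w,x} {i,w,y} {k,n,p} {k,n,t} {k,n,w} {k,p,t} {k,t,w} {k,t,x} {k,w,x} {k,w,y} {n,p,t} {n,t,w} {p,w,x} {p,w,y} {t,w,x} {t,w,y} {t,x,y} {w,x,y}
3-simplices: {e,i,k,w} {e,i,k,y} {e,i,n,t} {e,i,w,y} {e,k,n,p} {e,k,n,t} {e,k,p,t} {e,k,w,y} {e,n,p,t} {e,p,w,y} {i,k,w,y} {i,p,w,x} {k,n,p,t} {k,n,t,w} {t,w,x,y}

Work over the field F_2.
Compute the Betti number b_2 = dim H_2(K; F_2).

n_0=9 n_1=34 n_2=40 n_3=15  [Z2]
∂1: piv[ei,ek,en,ep,et,ew,ex,ey] rk=8  ker:ik,in,ip,it,iw,ix,iy,kn,kp,kt,kw,kx,ky,np,nt,nw,pt,pw,px,py,tw,tx,ty,wx,wy,xy
∂2: piv[eik,ein,eit,eiw,eiy,ekn,ekp,ekt,ekw,eky,enp,ent,ept,epw,epy,ewy,ipw,ipx,iwx,knw,ktw,ktx,kwx,twy,txy] rk=25  ker:ikn,ikw,iky,int,iwy,knp,knt,kpt,kwy,npt,ntw,pwx,pwy,twx,wxy
∂3: piv[eikw,eiky,eint,eiwy,eknp,eknt,ekpt,ekwy,enpt,epwy,ipwx,kntw,twxy] rk=13  ker:ikwy,knpt
b_2=(40−25)−13=2

b_2=2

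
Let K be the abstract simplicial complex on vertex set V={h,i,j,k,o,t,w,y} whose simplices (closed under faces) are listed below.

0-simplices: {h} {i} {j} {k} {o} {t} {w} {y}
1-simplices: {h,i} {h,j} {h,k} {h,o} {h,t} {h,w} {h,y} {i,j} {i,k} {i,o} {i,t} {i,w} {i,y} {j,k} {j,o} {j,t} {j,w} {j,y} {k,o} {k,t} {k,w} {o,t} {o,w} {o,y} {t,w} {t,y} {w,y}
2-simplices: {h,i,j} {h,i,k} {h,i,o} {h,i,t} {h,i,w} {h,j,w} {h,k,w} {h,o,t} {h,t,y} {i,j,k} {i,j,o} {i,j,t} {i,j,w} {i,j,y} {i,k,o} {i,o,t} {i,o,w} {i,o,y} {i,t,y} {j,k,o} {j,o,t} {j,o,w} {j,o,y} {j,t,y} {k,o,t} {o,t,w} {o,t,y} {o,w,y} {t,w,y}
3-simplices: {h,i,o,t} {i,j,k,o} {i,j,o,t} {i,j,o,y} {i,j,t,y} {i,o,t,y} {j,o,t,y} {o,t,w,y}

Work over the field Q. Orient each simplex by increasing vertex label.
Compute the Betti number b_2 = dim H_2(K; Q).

n_0=8 n_1=27 n_2=29 n_3=8  [Q]
∂1: piv[hi,hj,hk,ho,ht,hw,hy] rk=7  ker:ij,ik,io,it,iw,iy,jk,jo,jt,jw,jy,ko,kt,kw,ot,ow,oy,tw,ty,wy
∂2: piv[hij,hik,hio,hit,hiw,hjw,hkw,hot,hty,ijk,ijo,ijt,ijy,iko,iow,ioy,ity,kot,otw,owy] rk=20  ker:ijw,iot,jko,jot,jow,joy,jty,oty,twy
∂3: piv[hiot,ijko,ijot,ijoy,ijty,ioty,otwy] rk=7  ker:joty
b_2=(29−20)−7=2

b_2=2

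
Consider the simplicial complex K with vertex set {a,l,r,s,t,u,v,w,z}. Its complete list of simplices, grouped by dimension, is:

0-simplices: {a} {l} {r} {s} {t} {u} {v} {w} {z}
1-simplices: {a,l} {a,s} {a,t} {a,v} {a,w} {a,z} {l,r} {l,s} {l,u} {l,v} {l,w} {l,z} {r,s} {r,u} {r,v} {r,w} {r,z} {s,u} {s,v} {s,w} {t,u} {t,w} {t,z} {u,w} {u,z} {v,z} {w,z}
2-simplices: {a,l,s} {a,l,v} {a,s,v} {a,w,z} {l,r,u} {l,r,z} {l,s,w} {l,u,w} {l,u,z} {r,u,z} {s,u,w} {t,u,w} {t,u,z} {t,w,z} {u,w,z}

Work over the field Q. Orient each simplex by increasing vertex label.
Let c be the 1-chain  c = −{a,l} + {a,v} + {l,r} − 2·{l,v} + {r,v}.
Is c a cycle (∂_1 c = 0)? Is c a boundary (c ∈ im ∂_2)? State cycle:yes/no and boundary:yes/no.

cycle:yes boundary:no

n_0=9 n_1=27 n_2=15  [Q]
∂1: piv[al,as,at,av,aw,az,lr,lu] rk=8  ker:ls,lv,lw,lz,rs,ru,rv,rw,rz,su,sv,sw,tu,tw,tz,uw,uz,vz,wz
∂2: piv[als,alv,asv,awz,lru,lrz,lsw,luw,luz,suw,tuw,tuz,twz] rk=13  ker:ruz,uwz
∂1c = 0
c vs im∂2: residual ≠ 0 ⇒ not boundary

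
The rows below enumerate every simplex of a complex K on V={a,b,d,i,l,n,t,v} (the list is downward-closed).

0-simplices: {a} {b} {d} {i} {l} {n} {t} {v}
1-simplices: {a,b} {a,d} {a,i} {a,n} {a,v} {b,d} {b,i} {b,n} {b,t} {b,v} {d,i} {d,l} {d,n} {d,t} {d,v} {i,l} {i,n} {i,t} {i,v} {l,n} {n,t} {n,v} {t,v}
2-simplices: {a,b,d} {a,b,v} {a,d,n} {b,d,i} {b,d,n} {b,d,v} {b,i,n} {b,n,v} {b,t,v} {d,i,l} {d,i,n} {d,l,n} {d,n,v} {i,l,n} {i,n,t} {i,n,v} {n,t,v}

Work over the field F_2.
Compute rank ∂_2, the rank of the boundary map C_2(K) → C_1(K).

n_0=8 n_1=23 n_2=17  [Z2]
∂1: piv[ab,ad,ai,an,av,bt,dl] rk=7  ker:bd,bi,bn,bv,di,dn,dt,dv,il,in,it,iv,ln,nt,nv,tv
∂2: piv[abd,abv,adn,bdi,bdn,bdv,bin,bnv,btv,dil,dln,int,inv,ntv] rk=14  ker:din,dnv,iln
rk∂_2=14

rank∂_2=14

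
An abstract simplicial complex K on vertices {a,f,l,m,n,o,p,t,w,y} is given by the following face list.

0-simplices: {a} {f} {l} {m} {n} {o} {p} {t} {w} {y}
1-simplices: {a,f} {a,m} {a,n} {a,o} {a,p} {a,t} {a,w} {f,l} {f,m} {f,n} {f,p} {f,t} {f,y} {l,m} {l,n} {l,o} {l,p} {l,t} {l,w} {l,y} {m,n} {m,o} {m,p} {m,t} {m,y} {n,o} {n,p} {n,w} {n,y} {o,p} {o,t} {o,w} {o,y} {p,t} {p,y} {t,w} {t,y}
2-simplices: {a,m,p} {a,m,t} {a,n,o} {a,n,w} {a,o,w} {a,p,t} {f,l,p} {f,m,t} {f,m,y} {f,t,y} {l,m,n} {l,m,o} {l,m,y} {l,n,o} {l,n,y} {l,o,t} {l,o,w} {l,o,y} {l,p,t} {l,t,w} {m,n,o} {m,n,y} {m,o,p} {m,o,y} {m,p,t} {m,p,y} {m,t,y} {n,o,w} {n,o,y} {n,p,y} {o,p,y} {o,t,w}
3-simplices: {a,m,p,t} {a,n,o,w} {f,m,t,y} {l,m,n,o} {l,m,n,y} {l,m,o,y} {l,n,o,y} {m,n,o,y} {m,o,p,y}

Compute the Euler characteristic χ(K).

n_0=10 n_1=37 n_2=32 n_3=9
χ=+10−37+32−9=-4

χ(K)=-4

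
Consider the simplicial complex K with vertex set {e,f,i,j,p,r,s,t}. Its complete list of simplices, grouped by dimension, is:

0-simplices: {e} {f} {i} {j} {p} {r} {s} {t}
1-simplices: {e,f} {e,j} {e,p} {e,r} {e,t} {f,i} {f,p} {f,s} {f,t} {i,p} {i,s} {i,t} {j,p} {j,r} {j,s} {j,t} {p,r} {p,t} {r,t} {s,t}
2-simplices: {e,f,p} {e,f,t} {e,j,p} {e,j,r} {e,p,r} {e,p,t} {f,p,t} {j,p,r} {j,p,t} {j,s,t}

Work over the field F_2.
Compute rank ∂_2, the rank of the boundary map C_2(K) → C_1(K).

rank∂_2=8

n_0=8 n_1=20 n_2=10  [Z2]
∂1: piv[ef,ej,ep,er,et,fi,fs] rk=7  ker:fp,ft,ip,is,it,jp,jr,js,jt,pr,pt,rt,st
∂2: piv[efp,eft,ejp,ejr,epr,ept,jpt,jst] rk=8  ker:fpt,jpr
rk∂_2=8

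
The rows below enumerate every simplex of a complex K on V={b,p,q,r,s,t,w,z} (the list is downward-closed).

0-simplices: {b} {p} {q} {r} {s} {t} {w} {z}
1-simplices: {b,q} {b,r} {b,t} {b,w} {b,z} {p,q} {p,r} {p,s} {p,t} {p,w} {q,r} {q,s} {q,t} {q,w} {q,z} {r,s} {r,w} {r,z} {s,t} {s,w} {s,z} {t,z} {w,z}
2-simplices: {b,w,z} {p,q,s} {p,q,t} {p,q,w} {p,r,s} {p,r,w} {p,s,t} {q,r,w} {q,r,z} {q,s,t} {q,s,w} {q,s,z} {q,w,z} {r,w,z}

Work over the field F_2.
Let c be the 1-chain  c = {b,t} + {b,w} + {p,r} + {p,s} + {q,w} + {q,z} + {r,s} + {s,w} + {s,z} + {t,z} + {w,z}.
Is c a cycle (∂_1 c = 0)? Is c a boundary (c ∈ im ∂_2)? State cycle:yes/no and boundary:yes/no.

n_0=8 n_1=23 n_2=14  [Z2]
∂1: piv[bq,br,bt,bw,bz,pq,ps] rk=7  ker:pr,pt,pw,qr,qs,qt,qw,qz,rs,rw,rz,st,sw,sz,tz,wz
∂2: piv[bwz,pqs,pqt,pqw,prs,prw,pst,qrw,qrz,qsw,qsz,qwz] rk=12  ker:qst,rwz
∂1c = 0
c vs im∂2: residual ≠ 0 ⇒ not boundary

cycle:yes boundary:no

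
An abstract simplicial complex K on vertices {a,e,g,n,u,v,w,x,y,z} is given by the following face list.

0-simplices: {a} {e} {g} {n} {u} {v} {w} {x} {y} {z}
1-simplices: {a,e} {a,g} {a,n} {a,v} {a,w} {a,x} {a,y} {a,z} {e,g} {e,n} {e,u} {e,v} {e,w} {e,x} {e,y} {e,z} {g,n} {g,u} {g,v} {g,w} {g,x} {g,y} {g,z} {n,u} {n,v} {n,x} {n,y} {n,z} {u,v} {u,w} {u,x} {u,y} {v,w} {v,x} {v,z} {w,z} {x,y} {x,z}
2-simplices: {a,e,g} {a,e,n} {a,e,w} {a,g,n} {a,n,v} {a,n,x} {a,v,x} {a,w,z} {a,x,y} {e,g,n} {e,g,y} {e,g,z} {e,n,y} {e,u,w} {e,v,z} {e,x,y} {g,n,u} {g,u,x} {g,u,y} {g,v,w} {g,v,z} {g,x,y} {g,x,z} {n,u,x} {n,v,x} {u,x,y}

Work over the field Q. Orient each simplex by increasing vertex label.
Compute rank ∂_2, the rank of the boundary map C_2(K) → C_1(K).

n_0=10 n_1=38 n_2=26  [Q]
∂1: piv[ae,ag,an,av,aw,ax,ay,az,eu] rk=9  ker:eg,en,ev,ew,ex,ey,ez,gn,gu,gv,gw,gx,gy,gz,nu,nv,nx,ny,nz,uv,uw,ux,uy,vw,vx,vz,wz,xy,xz
∂2: piv[aeg,aen,aew,agn,anv,anx,avx,awz,axy,egy,egz,eny,euw,evz,exy,gnu,gux,guy,gvw,gvz,gxy,gxz,nux] rk=23  ker:egn,nvx,uxy
rk∂_2=23

rank∂_2=23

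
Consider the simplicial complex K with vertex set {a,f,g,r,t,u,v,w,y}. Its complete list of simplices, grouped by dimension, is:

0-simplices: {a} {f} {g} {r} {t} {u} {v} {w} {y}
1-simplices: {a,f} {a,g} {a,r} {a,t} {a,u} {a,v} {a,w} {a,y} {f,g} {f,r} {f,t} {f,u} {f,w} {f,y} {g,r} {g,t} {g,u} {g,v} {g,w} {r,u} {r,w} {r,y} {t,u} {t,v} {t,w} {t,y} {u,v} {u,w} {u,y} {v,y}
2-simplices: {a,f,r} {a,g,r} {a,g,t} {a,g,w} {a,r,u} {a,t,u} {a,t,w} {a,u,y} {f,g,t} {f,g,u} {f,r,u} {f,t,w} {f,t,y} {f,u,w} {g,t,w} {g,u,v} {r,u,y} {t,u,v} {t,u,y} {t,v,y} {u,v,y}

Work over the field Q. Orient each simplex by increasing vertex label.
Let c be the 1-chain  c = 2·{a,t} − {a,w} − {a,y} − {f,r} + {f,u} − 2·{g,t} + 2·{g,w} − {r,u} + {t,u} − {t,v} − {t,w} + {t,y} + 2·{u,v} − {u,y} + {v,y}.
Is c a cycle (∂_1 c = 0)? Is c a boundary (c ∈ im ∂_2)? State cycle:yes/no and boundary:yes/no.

n_0=9 n_1=30 n_2=21  [Q]
∂1: piv[af,ag,ar,at,au,av,aw,ay] rk=8  ker:fg,fr,ft,fu,fw,fy,gr,gt,gu,gv,gw,ru,rw,ry,tu,tv,tw,ty,uv,uw,uy,vy
∂2: piv[afr,agr,agt,agw,aru,atu,atw,auy,fgt,fgu,fru,ftw,fty,fuw,guv,ruy,tuv,tuy,tvy] rk=19  ker:gtw,uvy
∂1c = 0
c vs im∂2: reduces to 0 ⇒ boundary

cycle:yes boundary:yes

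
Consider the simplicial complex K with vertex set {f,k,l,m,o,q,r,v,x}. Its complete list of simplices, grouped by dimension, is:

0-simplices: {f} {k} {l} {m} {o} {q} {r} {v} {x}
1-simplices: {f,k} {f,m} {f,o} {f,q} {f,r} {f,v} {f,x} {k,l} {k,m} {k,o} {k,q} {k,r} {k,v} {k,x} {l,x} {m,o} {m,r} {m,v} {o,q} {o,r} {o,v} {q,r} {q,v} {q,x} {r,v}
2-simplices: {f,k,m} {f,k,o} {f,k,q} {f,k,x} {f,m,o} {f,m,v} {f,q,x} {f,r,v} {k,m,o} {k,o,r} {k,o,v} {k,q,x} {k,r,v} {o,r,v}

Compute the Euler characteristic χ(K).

n_0=9 n_1=25 n_2=14
χ=+9−25+14=-2

χ(K)=-2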